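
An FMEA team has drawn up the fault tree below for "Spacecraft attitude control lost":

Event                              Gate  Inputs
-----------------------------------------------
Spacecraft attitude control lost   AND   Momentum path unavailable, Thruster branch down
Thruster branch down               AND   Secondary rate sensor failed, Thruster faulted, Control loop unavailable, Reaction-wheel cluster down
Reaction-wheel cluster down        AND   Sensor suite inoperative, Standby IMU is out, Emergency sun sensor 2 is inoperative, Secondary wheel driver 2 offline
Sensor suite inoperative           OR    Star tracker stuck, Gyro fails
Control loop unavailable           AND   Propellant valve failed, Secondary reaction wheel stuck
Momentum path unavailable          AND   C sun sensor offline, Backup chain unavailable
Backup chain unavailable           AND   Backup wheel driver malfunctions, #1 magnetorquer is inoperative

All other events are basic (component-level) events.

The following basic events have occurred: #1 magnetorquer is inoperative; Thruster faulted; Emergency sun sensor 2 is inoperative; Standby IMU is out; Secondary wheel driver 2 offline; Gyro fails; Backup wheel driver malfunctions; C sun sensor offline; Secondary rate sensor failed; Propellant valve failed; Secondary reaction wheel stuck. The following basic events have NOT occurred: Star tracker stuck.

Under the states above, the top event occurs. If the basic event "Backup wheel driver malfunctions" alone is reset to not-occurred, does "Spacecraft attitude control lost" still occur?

Counterfactual: set "Backup wheel driver malfunctions" to not occurred.
Backup chain unavailable [AND]: Backup wheel driver malfunctions=not, #1 magnetorquer is inoperative=occurs → not all inputs occur → does not occur.
Momentum path unavailable [AND]: C sun sensor offline=occurs, Backup chain unavailable=not → not all inputs occur → does not occur.
Control loop unavailable [AND]: Propellant valve failed=occurs, Secondary reaction wheel stuck=occurs → all inputs occur → occurs.
Sensor suite inoperative [OR]: Star tracker stuck=not, Gyro fails=occurs → at least one input occurs → occurs.
Reaction-wheel cluster down [AND]: Sensor suite inoperative=occurs, Standby IMU is out=occurs, Emergency sun sensor 2 is inoperative=occurs, Secondary wheel driver 2 offline=occurs → all inputs occur → occurs.
Thruster branch down [AND]: Secondary rate sensor failed=occurs, Thruster faulted=occurs, Control loop unavailable=occurs, Reaction-wheel cluster down=occurs → all inputs occur → occurs.
Spacecraft attitude control lost [AND]: Momentum path unavailable=not, Thruster branch down=occurs → not all inputs occur → does not occur.

No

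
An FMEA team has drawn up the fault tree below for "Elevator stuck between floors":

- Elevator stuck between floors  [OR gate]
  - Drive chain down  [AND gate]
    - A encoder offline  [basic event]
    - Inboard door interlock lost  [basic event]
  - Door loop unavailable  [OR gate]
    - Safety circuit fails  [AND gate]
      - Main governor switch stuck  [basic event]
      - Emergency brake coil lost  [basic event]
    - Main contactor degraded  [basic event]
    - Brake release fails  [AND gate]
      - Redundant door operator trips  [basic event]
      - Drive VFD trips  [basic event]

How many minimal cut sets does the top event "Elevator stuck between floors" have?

Drive chain down [AND]: one cut set from each child combined → 1 × 1 = 1 cut set(s).
Safety circuit fails [AND]: one cut set from each child combined → 1 × 1 = 1 cut set(s).
Brake release fails [AND]: one cut set from each child combined → 1 × 1 = 1 cut set(s).
Door loop unavailable [OR]: union of children's cut sets → 3 cut set(s).
Elevator stuck between floors [OR]: union of children's cut sets → 4 cut set(s).
Minimal cut sets: {A encoder offline, Inboard door interlock lost}; {Emergency brake coil lost, Main governor switch stuck}; {Main contactor degraded}; {Drive VFD trips, Redundant door operator trips}.

4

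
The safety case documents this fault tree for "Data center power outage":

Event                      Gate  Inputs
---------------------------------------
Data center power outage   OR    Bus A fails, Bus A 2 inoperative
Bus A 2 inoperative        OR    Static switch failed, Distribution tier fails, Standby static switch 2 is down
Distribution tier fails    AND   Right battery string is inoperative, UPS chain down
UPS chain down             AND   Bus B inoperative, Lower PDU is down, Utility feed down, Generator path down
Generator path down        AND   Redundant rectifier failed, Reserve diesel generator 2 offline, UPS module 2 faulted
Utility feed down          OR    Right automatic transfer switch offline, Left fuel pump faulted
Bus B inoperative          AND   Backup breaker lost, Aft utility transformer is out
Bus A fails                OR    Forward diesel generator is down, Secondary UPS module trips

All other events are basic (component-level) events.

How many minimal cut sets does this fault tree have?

Bus A fails [OR]: union of children's cut sets → 2 cut set(s).
Bus B inoperative [AND]: one cut set from each child combined → 1 × 1 = 1 cut set(s).
Utility feed down [OR]: union of children's cut sets → 2 cut set(s).
Generator path down [AND]: one cut set from each child combined → 1 × 1 × 1 = 1 cut set(s).
UPS chain down [AND]: one cut set from each child combined → 1 × 1 × 2 × 1 = 2 cut set(s).
Distribution tier fails [AND]: one cut set from each child combined → 1 × 2 = 2 cut set(s).
Bus A 2 inoperative [OR]: union of children's cut sets → 4 cut set(s).
Data center power outage [OR]: union of children's cut sets → 6 cut set(s).
Minimal cut sets: {Forward diesel generator is down}; {Secondary UPS module trips}; {Static switch failed}; {Aft utility transformer is out, Backup breaker lost, Lower PDU is down, Redundant rectifier failed, Reserve diesel generator 2 offline, Right automatic transfer switch offline, Right battery string is inoperative, UPS module 2 faulted}; {Aft utility transformer is out, Backup breaker lost, Left fuel pump faulted, Lower PDU is down, Redundant rectifier failed, Reserve diesel generator 2 offline, Right battery string is inoperative, UPS module 2 faulted}; {Standby static switch 2 is down}.

6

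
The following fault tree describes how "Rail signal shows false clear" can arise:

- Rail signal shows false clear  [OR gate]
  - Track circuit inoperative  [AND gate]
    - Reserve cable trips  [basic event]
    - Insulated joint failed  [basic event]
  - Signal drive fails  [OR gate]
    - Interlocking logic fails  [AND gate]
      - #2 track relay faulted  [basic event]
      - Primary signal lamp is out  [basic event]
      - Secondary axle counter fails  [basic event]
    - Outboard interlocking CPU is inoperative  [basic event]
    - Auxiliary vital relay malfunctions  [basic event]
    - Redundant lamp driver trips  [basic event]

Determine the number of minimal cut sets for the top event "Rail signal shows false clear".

5

Track circuit inoperative [AND]: one cut set from each child combined → 1 × 1 = 1 cut set(s).
Interlocking logic fails [AND]: one cut set from each child combined → 1 × 1 × 1 = 1 cut set(s).
Signal drive fails [OR]: union of children's cut sets → 4 cut set(s).
Rail signal shows false clear [OR]: union of children's cut sets → 5 cut set(s).
Minimal cut sets: {Insulated joint failed, Reserve cable trips}; {#2 track relay faulted, Primary signal lamp is out, Secondary axle counter fails}; {Outboard interlocking CPU is inoperative}; {Auxiliary vital relay malfunctions}; {Redundant lamp driver trips}.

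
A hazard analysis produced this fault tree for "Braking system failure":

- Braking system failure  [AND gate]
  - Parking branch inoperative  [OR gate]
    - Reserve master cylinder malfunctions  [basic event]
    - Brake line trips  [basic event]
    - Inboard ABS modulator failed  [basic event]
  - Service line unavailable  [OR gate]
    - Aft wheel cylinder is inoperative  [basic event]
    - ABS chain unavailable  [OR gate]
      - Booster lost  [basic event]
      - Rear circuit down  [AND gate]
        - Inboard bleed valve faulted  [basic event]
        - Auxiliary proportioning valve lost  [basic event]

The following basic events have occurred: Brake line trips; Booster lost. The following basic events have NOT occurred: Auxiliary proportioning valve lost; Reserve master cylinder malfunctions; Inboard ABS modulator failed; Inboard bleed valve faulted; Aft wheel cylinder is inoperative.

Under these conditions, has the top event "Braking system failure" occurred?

Parking branch inoperative [OR]: Reserve master cylinder malfunctions=not, Brake line trips=occurs, Inboard ABS modulator failed=not → at least one input occurs → occurs.
Rear circuit down [AND]: Inboard bleed valve faulted=not, Auxiliary proportioning valve lost=not → not all inputs occur → does not occur.
ABS chain unavailable [OR]: Booster lost=occurs, Rear circuit down=not → at least one input occurs → occurs.
Service line unavailable [OR]: Aft wheel cylinder is inoperative=not, ABS chain unavailable=occurs → at least one input occurs → occurs.
Braking system failure [AND]: Parking branch inoperative=occurs, Service line unavailable=occurs → all inputs occur → occurs.

Yes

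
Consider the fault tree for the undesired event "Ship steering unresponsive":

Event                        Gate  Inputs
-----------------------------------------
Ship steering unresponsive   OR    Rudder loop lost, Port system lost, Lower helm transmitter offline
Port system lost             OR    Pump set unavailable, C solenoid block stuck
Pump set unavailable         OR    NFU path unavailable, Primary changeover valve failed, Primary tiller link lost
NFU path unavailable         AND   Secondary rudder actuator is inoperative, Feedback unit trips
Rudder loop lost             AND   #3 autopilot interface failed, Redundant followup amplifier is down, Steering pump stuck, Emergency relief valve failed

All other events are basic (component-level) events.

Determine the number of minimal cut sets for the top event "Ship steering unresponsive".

Rudder loop lost [AND]: one cut set from each child combined → 1 × 1 × 1 × 1 = 1 cut set(s).
NFU path unavailable [AND]: one cut set from each child combined → 1 × 1 = 1 cut set(s).
Pump set unavailable [OR]: union of children's cut sets → 3 cut set(s).
Port system lost [OR]: union of children's cut sets → 4 cut set(s).
Ship steering unresponsive [OR]: union of children's cut sets → 6 cut set(s).
Minimal cut sets: {#3 autopilot interface failed, Emergency relief valve failed, Redundant followup amplifier is down, Steering pump stuck}; {Feedback unit trips, Secondary rudder actuator is inoperative}; {Primary changeover valve failed}; {Primary tiller link lost}; {C solenoid block stuck}; {Lower helm transmitter offline}.

6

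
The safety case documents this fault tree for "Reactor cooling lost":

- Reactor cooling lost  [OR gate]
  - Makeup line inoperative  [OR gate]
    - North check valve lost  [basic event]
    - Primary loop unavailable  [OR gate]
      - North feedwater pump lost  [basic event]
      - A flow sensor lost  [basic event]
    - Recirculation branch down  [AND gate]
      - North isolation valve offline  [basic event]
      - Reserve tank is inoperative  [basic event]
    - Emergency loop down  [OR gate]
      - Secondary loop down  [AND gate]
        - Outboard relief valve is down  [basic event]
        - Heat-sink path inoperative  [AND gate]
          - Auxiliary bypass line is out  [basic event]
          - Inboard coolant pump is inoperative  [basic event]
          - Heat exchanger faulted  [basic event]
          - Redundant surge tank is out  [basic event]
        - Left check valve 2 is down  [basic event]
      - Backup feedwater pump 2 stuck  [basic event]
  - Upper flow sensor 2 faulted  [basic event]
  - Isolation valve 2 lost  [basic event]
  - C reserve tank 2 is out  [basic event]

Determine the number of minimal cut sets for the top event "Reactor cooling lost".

Primary loop unavailable [OR]: union of children's cut sets → 2 cut set(s).
Recirculation branch down [AND]: one cut set from each child combined → 1 × 1 = 1 cut set(s).
Heat-sink path inoperative [AND]: one cut set from each child combined → 1 × 1 × 1 × 1 = 1 cut set(s).
Secondary loop down [AND]: one cut set from each child combined → 1 × 1 × 1 = 1 cut set(s).
Emergency loop down [OR]: union of children's cut sets → 2 cut set(s).
Makeup line inoperative [OR]: union of children's cut sets → 6 cut set(s).
Reactor cooling lost [OR]: union of children's cut sets → 9 cut set(s).
Minimal cut sets: {North check valve lost}; {North feedwater pump lost}; {A flow sensor lost}; {North isolation valve offline, Reserve tank is inoperative}; {Auxiliary bypass line is out, Heat exchanger faulted, Inboard coolant pump is inoperative, Left check valve 2 is down, Outboard relief valve is down, Redundant surge tank is out}; {Backup feedwater pump 2 stuck}; {Upper flow sensor 2 faulted}; {Isolation valve 2 lost}; {C reserve tank 2 is out}.

9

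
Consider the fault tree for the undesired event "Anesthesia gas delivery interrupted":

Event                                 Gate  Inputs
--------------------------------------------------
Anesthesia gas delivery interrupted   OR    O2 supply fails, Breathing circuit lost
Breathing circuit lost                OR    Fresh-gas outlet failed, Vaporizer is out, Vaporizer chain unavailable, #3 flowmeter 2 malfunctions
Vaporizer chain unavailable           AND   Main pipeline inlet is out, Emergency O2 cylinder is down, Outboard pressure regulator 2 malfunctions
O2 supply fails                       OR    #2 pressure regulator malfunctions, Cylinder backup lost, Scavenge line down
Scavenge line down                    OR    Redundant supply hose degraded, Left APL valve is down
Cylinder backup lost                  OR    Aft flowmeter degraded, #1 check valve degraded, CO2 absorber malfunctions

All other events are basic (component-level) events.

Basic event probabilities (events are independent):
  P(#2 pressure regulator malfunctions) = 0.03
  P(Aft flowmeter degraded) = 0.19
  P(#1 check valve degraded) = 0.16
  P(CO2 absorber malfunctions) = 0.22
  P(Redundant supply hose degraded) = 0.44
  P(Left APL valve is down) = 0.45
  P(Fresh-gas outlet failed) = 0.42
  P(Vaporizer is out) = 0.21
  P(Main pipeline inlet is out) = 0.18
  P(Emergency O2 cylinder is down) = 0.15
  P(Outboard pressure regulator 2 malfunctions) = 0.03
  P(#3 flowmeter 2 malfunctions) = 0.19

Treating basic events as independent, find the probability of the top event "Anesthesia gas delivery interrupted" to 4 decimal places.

0.9412

P(Cylinder backup lost) [OR] = 1 − (1−0.19) × (1−0.16) × (1−0.22) = 0.469288
P(Scavenge line down) [OR] = 1 − (1−0.44) × (1−0.45) = 0.692000
P(O2 supply fails) [OR] = 1 − (1−0.03) × (1−0.469288) × (1−0.692000) = 0.841444
P(Vaporizer chain unavailable) [AND] = 0.18 × 0.15 × 0.03 = 0.000810
P(Breathing circuit lost) [OR] = 1 − (1−0.42) × (1−0.21) × (1−0.000810) × (1−0.19) = 0.629159
P(Anesthesia gas delivery interrupted) [OR] = 1 − (1−0.841444) × (1−0.629159) = 0.941201
Rounded to 4 decimal places: P(Anesthesia gas delivery interrupted) ≈ 0.9412.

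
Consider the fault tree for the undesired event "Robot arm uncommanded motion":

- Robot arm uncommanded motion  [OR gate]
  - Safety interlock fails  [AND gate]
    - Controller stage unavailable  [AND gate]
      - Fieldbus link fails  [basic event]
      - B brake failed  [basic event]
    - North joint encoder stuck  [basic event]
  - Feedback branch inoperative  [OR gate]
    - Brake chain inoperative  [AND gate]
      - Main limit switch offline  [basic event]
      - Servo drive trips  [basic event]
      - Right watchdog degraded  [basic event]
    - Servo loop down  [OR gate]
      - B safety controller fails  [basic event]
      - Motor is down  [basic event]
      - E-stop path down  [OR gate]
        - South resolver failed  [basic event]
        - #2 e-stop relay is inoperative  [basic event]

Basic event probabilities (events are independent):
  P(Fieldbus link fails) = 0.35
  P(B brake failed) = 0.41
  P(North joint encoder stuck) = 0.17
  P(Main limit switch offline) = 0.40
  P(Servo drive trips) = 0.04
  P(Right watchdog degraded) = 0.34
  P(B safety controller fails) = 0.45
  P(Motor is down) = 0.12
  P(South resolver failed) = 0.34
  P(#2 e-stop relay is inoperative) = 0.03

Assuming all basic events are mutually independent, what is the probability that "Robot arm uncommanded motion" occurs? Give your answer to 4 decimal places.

0.6993

P(Controller stage unavailable) [AND] = 0.35 × 0.41 = 0.143500
P(Safety interlock fails) [AND] = 0.143500 × 0.17 = 0.024395
P(Brake chain inoperative) [AND] = 0.40 × 0.04 × 0.34 = 0.005440
P(E-stop path down) [OR] = 1 − (1−0.34) × (1−0.03) = 0.359800
P(Servo loop down) [OR] = 1 − (1−0.45) × (1−0.12) × (1−0.359800) = 0.690143
P(Feedback branch inoperative) [OR] = 1 − (1−0.005440) × (1−0.690143) = 0.691829
P(Robot arm uncommanded motion) [OR] = 1 − (1−0.024395) × (1−0.691829) = 0.699347
Rounded to 4 decimal places: P(Robot arm uncommanded motion) ≈ 0.6993.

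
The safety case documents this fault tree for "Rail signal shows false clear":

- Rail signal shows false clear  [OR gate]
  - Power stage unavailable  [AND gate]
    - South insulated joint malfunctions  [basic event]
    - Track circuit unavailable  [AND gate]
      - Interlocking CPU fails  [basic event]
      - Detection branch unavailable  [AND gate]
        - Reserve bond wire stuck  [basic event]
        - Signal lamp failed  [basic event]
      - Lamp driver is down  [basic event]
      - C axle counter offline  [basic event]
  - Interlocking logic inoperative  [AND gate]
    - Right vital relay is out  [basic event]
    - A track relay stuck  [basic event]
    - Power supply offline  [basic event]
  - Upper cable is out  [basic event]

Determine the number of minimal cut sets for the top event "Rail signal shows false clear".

Detection branch unavailable [AND]: one cut set from each child combined → 1 × 1 = 1 cut set(s).
Track circuit unavailable [AND]: one cut set from each child combined → 1 × 1 × 1 × 1 = 1 cut set(s).
Power stage unavailable [AND]: one cut set from each child combined → 1 × 1 = 1 cut set(s).
Interlocking logic inoperative [AND]: one cut set from each child combined → 1 × 1 × 1 = 1 cut set(s).
Rail signal shows false clear [OR]: union of children's cut sets → 3 cut set(s).
Minimal cut sets: {C axle counter offline, Interlocking CPU fails, Lamp driver is down, Reserve bond wire stuck, Signal lamp failed, South insulated joint malfunctions}; {A track relay stuck, Power supply offline, Right vital relay is out}; {Upper cable is out}.

3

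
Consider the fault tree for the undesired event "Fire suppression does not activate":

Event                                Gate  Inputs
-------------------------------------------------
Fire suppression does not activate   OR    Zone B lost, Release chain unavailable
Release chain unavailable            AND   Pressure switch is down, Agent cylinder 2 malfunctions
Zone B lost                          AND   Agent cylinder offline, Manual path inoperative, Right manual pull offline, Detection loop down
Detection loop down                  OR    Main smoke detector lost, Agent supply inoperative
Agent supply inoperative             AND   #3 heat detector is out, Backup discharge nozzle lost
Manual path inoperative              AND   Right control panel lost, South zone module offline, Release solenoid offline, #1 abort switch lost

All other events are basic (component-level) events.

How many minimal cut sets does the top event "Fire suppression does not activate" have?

Manual path inoperative [AND]: one cut set from each child combined → 1 × 1 × 1 × 1 = 1 cut set(s).
Agent supply inoperative [AND]: one cut set from each child combined → 1 × 1 = 1 cut set(s).
Detection loop down [OR]: union of children's cut sets → 2 cut set(s).
Zone B lost [AND]: one cut set from each child combined → 1 × 1 × 1 × 2 = 2 cut set(s).
Release chain unavailable [AND]: one cut set from each child combined → 1 × 1 = 1 cut set(s).
Fire suppression does not activate [OR]: union of children's cut sets → 3 cut set(s).
Minimal cut sets: {#1 abort switch lost, Agent cylinder offline, Main smoke detector lost, Release solenoid offline, Right control panel lost, Right manual pull offline, South zone module offline}; {#1 abort switch lost, #3 heat detector is out, Agent cylinder offline, Backup discharge nozzle lost, Release solenoid offline, Right control panel lost, Right manual pull offline, South zone module offline}; {Agent cylinder 2 malfunctions, Pressure switch is down}.

3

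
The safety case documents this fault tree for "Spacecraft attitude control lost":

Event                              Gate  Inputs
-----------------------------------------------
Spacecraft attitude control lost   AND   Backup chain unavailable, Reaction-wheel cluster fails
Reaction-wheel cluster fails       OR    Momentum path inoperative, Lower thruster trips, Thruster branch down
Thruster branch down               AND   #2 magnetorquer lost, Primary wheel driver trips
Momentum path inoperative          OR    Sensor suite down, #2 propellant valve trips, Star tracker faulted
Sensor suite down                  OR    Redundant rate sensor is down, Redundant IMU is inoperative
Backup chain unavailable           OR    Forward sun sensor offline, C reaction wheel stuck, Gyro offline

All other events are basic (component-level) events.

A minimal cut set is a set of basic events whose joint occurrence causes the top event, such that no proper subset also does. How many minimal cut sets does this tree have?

18

Backup chain unavailable [OR]: union of children's cut sets → 3 cut set(s).
Sensor suite down [OR]: union of children's cut sets → 2 cut set(s).
Momentum path inoperative [OR]: union of children's cut sets → 4 cut set(s).
Thruster branch down [AND]: one cut set from each child combined → 1 × 1 = 1 cut set(s).
Reaction-wheel cluster fails [OR]: union of children's cut sets → 6 cut set(s).
Spacecraft attitude control lost [AND]: one cut set from each child combined → 3 × 6 = 18 cut set(s).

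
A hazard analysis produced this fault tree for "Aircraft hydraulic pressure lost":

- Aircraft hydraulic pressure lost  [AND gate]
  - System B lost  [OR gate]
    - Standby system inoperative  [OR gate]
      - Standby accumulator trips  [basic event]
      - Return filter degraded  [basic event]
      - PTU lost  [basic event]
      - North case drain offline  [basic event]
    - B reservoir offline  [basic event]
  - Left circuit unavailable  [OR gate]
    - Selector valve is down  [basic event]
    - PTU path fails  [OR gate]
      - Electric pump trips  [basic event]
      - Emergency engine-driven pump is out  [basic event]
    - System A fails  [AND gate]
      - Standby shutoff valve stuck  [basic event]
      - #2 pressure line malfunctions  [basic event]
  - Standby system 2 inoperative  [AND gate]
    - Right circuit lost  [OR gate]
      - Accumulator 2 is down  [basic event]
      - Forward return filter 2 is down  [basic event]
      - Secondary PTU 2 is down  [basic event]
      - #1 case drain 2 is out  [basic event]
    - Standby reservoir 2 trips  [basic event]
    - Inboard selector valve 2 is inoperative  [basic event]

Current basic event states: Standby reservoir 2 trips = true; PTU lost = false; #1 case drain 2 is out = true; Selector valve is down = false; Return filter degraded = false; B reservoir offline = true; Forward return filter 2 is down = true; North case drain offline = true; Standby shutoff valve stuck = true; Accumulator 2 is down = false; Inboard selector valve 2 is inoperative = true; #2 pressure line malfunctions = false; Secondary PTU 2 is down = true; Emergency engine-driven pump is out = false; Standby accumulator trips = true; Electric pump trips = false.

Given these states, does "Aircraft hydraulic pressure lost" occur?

Standby system inoperative [OR]: Standby accumulator trips=occurs, Return filter degraded=not, PTU lost=not, North case drain offline=occurs → at least one input occurs → occurs.
System B lost [OR]: Standby system inoperative=occurs, B reservoir offline=occurs → at least one input occurs → occurs.
PTU path fails [OR]: Electric pump trips=not, Emergency engine-driven pump is out=not → no input occurs → does not occur.
System A fails [AND]: Standby shutoff valve stuck=occurs, #2 pressure line malfunctions=not → not all inputs occur → does not occur.
Left circuit unavailable [OR]: Selector valve is down=not, PTU path fails=not, System A fails=not → no input occurs → does not occur.
Right circuit lost [OR]: Accumulator 2 is down=not, Forward return filter 2 is down=occurs, Secondary PTU 2 is down=occurs, #1 case drain 2 is out=occurs → at least one input occurs → occurs.
Standby system 2 inoperative [AND]: Right circuit lost=occurs, Standby reservoir 2 trips=occurs, Inboard selector valve 2 is inoperative=occurs → all inputs occur → occurs.
Aircraft hydraulic pressure lost [AND]: System B lost=occurs, Left circuit unavailable=not, Standby system 2 inoperative=occurs → not all inputs occur → does not occur.

No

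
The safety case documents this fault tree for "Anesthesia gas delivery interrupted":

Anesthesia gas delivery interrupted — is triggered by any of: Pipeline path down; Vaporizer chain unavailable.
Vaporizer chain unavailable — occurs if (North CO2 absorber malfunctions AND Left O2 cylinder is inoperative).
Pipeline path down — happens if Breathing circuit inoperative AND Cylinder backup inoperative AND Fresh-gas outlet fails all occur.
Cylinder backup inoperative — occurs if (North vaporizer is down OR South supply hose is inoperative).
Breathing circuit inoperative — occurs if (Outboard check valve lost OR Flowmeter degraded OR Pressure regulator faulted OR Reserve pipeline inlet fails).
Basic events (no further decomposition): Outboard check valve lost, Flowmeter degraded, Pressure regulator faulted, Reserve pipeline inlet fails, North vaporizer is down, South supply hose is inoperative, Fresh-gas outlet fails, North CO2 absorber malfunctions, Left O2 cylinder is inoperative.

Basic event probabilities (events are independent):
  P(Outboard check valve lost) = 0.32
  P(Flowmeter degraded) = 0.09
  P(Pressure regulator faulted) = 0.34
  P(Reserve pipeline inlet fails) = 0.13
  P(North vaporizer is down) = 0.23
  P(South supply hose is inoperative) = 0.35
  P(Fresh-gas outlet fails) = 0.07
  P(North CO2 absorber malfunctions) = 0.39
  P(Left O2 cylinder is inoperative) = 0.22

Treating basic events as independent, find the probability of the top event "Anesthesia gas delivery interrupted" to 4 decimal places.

0.1064

P(Breathing circuit inoperative) [OR] = 1 − (1−0.32) × (1−0.09) × (1−0.34) × (1−0.13) = 0.644685
P(Cylinder backup inoperative) [OR] = 1 − (1−0.23) × (1−0.35) = 0.499500
P(Pipeline path down) [AND] = 0.644685 × 0.499500 × 0.07 = 0.022541
P(Vaporizer chain unavailable) [AND] = 0.39 × 0.22 = 0.085800
P(Anesthesia gas delivery interrupted) [OR] = 1 − (1−0.022541) × (1−0.085800) = 0.106407
Rounded to 4 decimal places: P(Anesthesia gas delivery interrupted) ≈ 0.1064.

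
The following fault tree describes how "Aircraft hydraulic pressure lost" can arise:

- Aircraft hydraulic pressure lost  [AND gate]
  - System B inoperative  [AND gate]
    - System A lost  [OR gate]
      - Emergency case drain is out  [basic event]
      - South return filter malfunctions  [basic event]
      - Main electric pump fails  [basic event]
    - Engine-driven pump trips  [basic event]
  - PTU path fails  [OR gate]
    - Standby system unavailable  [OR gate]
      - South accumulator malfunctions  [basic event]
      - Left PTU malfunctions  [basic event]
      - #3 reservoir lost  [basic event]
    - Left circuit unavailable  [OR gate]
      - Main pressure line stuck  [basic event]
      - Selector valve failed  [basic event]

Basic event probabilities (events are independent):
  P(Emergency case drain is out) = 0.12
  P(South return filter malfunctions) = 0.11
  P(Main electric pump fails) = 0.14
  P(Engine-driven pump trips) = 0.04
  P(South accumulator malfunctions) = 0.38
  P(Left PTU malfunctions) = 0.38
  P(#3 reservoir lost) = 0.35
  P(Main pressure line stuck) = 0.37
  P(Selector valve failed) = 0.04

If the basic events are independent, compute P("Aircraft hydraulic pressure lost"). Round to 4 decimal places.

0.0111

P(System A lost) [OR] = 1 − (1−0.12) × (1−0.11) × (1−0.14) = 0.326448
P(System B inoperative) [AND] = 0.326448 × 0.04 = 0.013058
P(Standby system unavailable) [OR] = 1 − (1−0.38) × (1−0.38) × (1−0.35) = 0.750140
P(Left circuit unavailable) [OR] = 1 − (1−0.37) × (1−0.04) = 0.395200
P(PTU path fails) [OR] = 1 − (1−0.750140) × (1−0.395200) = 0.848885
P(Aircraft hydraulic pressure lost) [AND] = 0.013058 × 0.848885 = 0.011085
Rounded to 4 decimal places: P(Aircraft hydraulic pressure lost) ≈ 0.0111.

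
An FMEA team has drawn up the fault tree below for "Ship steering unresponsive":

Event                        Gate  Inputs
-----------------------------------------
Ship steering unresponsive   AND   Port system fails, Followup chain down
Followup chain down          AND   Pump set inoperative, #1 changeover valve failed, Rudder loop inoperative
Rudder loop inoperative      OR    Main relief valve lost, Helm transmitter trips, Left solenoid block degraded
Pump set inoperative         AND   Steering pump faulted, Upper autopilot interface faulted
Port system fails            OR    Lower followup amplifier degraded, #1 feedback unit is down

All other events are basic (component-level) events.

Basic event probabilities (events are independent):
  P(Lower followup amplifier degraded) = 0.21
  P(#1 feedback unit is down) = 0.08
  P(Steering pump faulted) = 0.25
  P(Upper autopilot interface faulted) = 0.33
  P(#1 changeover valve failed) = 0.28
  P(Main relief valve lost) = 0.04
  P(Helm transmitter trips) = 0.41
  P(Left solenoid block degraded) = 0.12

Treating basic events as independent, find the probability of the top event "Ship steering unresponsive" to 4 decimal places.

P(Port system fails) [OR] = 1 − (1−0.21) × (1−0.08) = 0.273200
P(Pump set inoperative) [AND] = 0.25 × 0.33 = 0.082500
P(Rudder loop inoperative) [OR] = 1 − (1−0.04) × (1−0.41) × (1−0.12) = 0.501568
P(Followup chain down) [AND] = 0.082500 × 0.28 × 0.501568 = 0.011586
P(Ship steering unresponsive) [AND] = 0.273200 × 0.011586 = 0.003165
Rounded to 4 decimal places: P(Ship steering unresponsive) ≈ 0.0032.

0.0032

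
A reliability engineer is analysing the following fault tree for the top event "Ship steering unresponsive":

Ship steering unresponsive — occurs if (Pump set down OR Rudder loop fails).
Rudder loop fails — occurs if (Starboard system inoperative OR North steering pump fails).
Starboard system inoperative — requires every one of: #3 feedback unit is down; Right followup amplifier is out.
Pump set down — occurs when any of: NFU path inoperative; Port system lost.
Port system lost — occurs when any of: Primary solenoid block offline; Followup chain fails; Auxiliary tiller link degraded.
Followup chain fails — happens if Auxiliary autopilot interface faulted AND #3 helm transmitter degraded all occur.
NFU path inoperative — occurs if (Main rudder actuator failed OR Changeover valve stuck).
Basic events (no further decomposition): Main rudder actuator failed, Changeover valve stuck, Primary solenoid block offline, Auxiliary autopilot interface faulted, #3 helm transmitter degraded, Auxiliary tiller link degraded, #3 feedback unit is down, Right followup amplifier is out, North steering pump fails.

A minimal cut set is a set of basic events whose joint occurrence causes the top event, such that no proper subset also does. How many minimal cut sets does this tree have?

NFU path inoperative [OR]: union of children's cut sets → 2 cut set(s).
Followup chain fails [AND]: one cut set from each child combined → 1 × 1 = 1 cut set(s).
Port system lost [OR]: union of children's cut sets → 3 cut set(s).
Pump set down [OR]: union of children's cut sets → 5 cut set(s).
Starboard system inoperative [AND]: one cut set from each child combined → 1 × 1 = 1 cut set(s).
Rudder loop fails [OR]: union of children's cut sets → 2 cut set(s).
Ship steering unresponsive [OR]: union of children's cut sets → 7 cut set(s).
Minimal cut sets: {Main rudder actuator failed}; {Changeover valve stuck}; {Primary solenoid block offline}; {#3 helm transmitter degraded, Auxiliary autopilot interface faulted}; {Auxiliary tiller link degraded}; {#3 feedback unit is down, Right followup amplifier is out}; {North steering pump fails}.

7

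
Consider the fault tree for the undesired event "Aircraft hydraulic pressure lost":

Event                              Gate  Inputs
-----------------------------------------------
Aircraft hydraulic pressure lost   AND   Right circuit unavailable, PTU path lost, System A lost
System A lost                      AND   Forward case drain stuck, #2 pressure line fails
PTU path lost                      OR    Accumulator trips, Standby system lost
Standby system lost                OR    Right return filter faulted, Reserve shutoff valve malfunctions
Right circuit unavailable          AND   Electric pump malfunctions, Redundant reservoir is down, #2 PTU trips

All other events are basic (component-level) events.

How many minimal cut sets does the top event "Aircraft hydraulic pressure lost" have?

Right circuit unavailable [AND]: one cut set from each child combined → 1 × 1 × 1 = 1 cut set(s).
Standby system lost [OR]: union of children's cut sets → 2 cut set(s).
PTU path lost [OR]: union of children's cut sets → 3 cut set(s).
System A lost [AND]: one cut set from each child combined → 1 × 1 = 1 cut set(s).
Aircraft hydraulic pressure lost [AND]: one cut set from each child combined → 1 × 3 × 1 = 3 cut set(s).
Minimal cut sets: {#2 PTU trips, #2 pressure line fails, Accumulator trips, Electric pump malfunctions, Forward case drain stuck, Redundant reservoir is down}; {#2 PTU trips, #2 pressure line fails, Electric pump malfunctions, Forward case drain stuck, Redundant reservoir is down, Right return filter faulted}; {#2 PTU trips, #2 pressure line fails, Electric pump malfunctions, Forward case drain stuck, Redundant reservoir is down, Reserve shutoff valve malfunctions}.

3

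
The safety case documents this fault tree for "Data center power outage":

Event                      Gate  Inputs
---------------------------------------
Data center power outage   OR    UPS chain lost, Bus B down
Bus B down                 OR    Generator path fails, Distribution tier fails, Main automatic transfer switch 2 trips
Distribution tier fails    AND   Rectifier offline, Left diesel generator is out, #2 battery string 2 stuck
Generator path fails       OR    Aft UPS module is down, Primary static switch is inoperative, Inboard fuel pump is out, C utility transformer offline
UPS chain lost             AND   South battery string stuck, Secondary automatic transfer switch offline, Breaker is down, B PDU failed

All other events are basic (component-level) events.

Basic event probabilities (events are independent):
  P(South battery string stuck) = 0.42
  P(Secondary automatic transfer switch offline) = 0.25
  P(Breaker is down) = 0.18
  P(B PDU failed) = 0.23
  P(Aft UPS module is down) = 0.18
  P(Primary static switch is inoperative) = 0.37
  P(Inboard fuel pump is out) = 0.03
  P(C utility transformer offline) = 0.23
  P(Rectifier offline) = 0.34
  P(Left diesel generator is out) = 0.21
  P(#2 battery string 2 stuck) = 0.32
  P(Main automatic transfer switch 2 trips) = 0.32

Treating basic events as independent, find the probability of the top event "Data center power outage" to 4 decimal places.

P(UPS chain lost) [AND] = 0.42 × 0.25 × 0.18 × 0.23 = 0.004347
P(Generator path fails) [OR] = 1 − (1−0.18) × (1−0.37) × (1−0.03) × (1−0.23) = 0.614151
P(Distribution tier fails) [AND] = 0.34 × 0.21 × 0.32 = 0.022848
P(Bus B down) [OR] = 1 − (1−0.614151) × (1−0.022848) × (1−0.32) = 0.743617
P(Data center power outage) [OR] = 1 − (1−0.004347) × (1−0.743617) = 0.744731
Rounded to 4 decimal places: P(Data center power outage) ≈ 0.7447.

0.7447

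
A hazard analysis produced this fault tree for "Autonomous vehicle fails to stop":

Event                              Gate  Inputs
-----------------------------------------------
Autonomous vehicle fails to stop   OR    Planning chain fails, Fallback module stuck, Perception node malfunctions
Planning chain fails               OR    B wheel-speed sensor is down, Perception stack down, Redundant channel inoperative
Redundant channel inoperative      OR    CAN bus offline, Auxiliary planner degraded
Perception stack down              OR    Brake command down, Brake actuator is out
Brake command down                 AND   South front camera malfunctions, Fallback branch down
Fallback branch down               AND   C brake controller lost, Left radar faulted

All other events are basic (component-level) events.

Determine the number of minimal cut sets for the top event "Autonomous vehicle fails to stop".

Fallback branch down [AND]: one cut set from each child combined → 1 × 1 = 1 cut set(s).
Brake command down [AND]: one cut set from each child combined → 1 × 1 = 1 cut set(s).
Perception stack down [OR]: union of children's cut sets → 2 cut set(s).
Redundant channel inoperative [OR]: union of children's cut sets → 2 cut set(s).
Planning chain fails [OR]: union of children's cut sets → 5 cut set(s).
Autonomous vehicle fails to stop [OR]: union of children's cut sets → 7 cut set(s).
Minimal cut sets: {B wheel-speed sensor is down}; {C brake controller lost, Left radar faulted, South front camera malfunctions}; {Brake actuator is out}; {CAN bus offline}; {Auxiliary planner degraded}; {Fallback module stuck}; {Perception node malfunctions}.

7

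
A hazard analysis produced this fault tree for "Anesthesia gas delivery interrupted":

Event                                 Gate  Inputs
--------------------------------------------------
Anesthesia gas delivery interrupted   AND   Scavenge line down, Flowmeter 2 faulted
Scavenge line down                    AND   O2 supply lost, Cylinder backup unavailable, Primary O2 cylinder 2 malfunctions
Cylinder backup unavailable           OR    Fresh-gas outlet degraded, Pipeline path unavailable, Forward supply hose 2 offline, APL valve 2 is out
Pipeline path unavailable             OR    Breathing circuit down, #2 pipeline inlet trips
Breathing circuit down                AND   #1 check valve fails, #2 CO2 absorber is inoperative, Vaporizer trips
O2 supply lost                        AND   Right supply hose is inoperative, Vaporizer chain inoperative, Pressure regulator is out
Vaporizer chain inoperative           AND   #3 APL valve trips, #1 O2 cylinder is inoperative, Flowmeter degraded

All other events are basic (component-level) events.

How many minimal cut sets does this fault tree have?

5

Vaporizer chain inoperative [AND]: one cut set from each child combined → 1 × 1 × 1 = 1 cut set(s).
O2 supply lost [AND]: one cut set from each child combined → 1 × 1 × 1 = 1 cut set(s).
Breathing circuit down [AND]: one cut set from each child combined → 1 × 1 × 1 = 1 cut set(s).
Pipeline path unavailable [OR]: union of children's cut sets → 2 cut set(s).
Cylinder backup unavailable [OR]: union of children's cut sets → 5 cut set(s).
Scavenge line down [AND]: one cut set from each child combined → 1 × 5 × 1 = 5 cut set(s).
Anesthesia gas delivery interrupted [AND]: one cut set from each child combined → 5 × 1 = 5 cut set(s).
Minimal cut sets: {#1 O2 cylinder is inoperative, #3 APL valve trips, Flowmeter 2 faulted, Flowmeter degraded, Fresh-gas outlet degraded, Pressure regulator is out, Primary O2 cylinder 2 malfunctions, Right supply hose is inoperative}; {#1 O2 cylinder is inoperative, #1 check valve fails, #2 CO2 absorber is inoperative, #3 APL valve trips, Flowmeter 2 faulted, Flowmeter degraded, Pressure regulator is out, Primary O2 cylinder 2 malfunctions, Right supply hose is inoperative, Vaporizer trips}; {#1 O2 cylinder is inoperative, #2 pipeline inlet trips, #3 APL valve trips, Flowmeter 2 faulted, Flowmeter degraded, Pressure regulator is out, Primary O2 cylinder 2 malfunctions, Right supply hose is inoperative}; {#1 O2 cylinder is inoperative, #3 APL valve trips, Flowmeter 2 faulted, Flowmeter degraded, Forward supply hose 2 offline, Pressure regulator is out, Primary O2 cylinder 2 malfunctions, Right supply hose is inoperative}; {#1 O2 cylinder is inoperative, #3 APL valve trips, APL valve 2 is out, Flowmeter 2 faulted, Flowmeter degraded, Pressure regulator is out, Primary O2 cylinder 2 malfunctions, Right supply hose is inoperative}.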